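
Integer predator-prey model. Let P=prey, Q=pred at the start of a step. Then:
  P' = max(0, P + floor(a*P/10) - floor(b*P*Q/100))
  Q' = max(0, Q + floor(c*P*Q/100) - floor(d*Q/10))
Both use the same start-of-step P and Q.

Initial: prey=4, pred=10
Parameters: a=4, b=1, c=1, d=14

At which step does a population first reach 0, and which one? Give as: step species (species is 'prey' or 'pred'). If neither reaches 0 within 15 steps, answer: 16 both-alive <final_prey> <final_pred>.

Answer: 1 pred

Derivation:
Step 1: prey: 4+1-0=5; pred: 10+0-14=0
First extinction: pred at step 1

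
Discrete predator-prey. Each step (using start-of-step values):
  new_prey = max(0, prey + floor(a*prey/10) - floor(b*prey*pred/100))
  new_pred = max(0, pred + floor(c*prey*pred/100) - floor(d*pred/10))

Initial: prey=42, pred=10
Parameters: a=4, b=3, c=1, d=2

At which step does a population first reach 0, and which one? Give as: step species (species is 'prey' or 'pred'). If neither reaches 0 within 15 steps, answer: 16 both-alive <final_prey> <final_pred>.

Step 1: prey: 42+16-12=46; pred: 10+4-2=12
Step 2: prey: 46+18-16=48; pred: 12+5-2=15
Step 3: prey: 48+19-21=46; pred: 15+7-3=19
Step 4: prey: 46+18-26=38; pred: 19+8-3=24
Step 5: prey: 38+15-27=26; pred: 24+9-4=29
Step 6: prey: 26+10-22=14; pred: 29+7-5=31
Step 7: prey: 14+5-13=6; pred: 31+4-6=29
Step 8: prey: 6+2-5=3; pred: 29+1-5=25
Step 9: prey: 3+1-2=2; pred: 25+0-5=20
Step 10: prey: 2+0-1=1; pred: 20+0-4=16
Step 11: prey: 1+0-0=1; pred: 16+0-3=13
Step 12: prey: 1+0-0=1; pred: 13+0-2=11
Step 13: prey: 1+0-0=1; pred: 11+0-2=9
Step 14: prey: 1+0-0=1; pred: 9+0-1=8
Step 15: prey: 1+0-0=1; pred: 8+0-1=7
No extinction within 15 steps

Answer: 16 both-alive 1 7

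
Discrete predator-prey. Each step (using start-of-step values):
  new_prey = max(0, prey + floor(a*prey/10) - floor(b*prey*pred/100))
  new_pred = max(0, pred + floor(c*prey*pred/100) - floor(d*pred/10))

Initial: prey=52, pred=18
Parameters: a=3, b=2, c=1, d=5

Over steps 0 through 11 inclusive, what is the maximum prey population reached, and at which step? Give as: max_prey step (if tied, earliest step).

Answer: 59 11

Derivation:
Step 1: prey: 52+15-18=49; pred: 18+9-9=18
Step 2: prey: 49+14-17=46; pred: 18+8-9=17
Step 3: prey: 46+13-15=44; pred: 17+7-8=16
Step 4: prey: 44+13-14=43; pred: 16+7-8=15
Step 5: prey: 43+12-12=43; pred: 15+6-7=14
Step 6: prey: 43+12-12=43; pred: 14+6-7=13
Step 7: prey: 43+12-11=44; pred: 13+5-6=12
Step 8: prey: 44+13-10=47; pred: 12+5-6=11
Step 9: prey: 47+14-10=51; pred: 11+5-5=11
Step 10: prey: 51+15-11=55; pred: 11+5-5=11
Step 11: prey: 55+16-12=59; pred: 11+6-5=12
Max prey = 59 at step 11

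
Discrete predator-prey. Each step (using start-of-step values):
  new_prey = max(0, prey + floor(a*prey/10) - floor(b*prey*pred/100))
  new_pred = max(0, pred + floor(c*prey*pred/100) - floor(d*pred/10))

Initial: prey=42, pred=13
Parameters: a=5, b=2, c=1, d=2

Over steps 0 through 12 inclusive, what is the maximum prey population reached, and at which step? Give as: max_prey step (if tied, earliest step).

Answer: 68 3

Derivation:
Step 1: prey: 42+21-10=53; pred: 13+5-2=16
Step 2: prey: 53+26-16=63; pred: 16+8-3=21
Step 3: prey: 63+31-26=68; pred: 21+13-4=30
Step 4: prey: 68+34-40=62; pred: 30+20-6=44
Step 5: prey: 62+31-54=39; pred: 44+27-8=63
Step 6: prey: 39+19-49=9; pred: 63+24-12=75
Step 7: prey: 9+4-13=0; pred: 75+6-15=66
Step 8: prey: 0+0-0=0; pred: 66+0-13=53
Step 9: prey: 0+0-0=0; pred: 53+0-10=43
Step 10: prey: 0+0-0=0; pred: 43+0-8=35
Step 11: prey: 0+0-0=0; pred: 35+0-7=28
Step 12: prey: 0+0-0=0; pred: 28+0-5=23
Max prey = 68 at step 3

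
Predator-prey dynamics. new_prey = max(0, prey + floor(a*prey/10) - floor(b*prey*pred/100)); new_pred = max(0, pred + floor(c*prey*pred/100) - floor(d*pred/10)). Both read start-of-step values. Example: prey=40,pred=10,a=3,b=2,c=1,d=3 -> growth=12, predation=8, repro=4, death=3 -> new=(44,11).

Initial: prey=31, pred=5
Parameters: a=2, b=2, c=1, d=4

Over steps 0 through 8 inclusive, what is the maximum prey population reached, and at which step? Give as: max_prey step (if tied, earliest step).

Step 1: prey: 31+6-3=34; pred: 5+1-2=4
Step 2: prey: 34+6-2=38; pred: 4+1-1=4
Step 3: prey: 38+7-3=42; pred: 4+1-1=4
Step 4: prey: 42+8-3=47; pred: 4+1-1=4
Step 5: prey: 47+9-3=53; pred: 4+1-1=4
Step 6: prey: 53+10-4=59; pred: 4+2-1=5
Step 7: prey: 59+11-5=65; pred: 5+2-2=5
Step 8: prey: 65+13-6=72; pred: 5+3-2=6
Max prey = 72 at step 8

Answer: 72 8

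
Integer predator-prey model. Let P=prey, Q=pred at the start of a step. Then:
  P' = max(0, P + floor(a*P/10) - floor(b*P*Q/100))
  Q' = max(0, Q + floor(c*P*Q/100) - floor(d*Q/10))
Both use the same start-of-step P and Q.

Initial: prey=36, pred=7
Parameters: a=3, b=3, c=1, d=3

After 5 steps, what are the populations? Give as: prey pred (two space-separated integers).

Step 1: prey: 36+10-7=39; pred: 7+2-2=7
Step 2: prey: 39+11-8=42; pred: 7+2-2=7
Step 3: prey: 42+12-8=46; pred: 7+2-2=7
Step 4: prey: 46+13-9=50; pred: 7+3-2=8
Step 5: prey: 50+15-12=53; pred: 8+4-2=10

Answer: 53 10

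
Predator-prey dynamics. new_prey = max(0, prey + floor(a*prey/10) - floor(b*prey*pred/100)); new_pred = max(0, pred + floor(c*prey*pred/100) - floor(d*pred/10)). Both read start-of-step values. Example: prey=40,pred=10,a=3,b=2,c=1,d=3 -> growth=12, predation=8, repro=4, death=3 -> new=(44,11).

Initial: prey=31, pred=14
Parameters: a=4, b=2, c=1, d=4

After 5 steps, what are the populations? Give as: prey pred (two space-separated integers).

Step 1: prey: 31+12-8=35; pred: 14+4-5=13
Step 2: prey: 35+14-9=40; pred: 13+4-5=12
Step 3: prey: 40+16-9=47; pred: 12+4-4=12
Step 4: prey: 47+18-11=54; pred: 12+5-4=13
Step 5: prey: 54+21-14=61; pred: 13+7-5=15

Answer: 61 15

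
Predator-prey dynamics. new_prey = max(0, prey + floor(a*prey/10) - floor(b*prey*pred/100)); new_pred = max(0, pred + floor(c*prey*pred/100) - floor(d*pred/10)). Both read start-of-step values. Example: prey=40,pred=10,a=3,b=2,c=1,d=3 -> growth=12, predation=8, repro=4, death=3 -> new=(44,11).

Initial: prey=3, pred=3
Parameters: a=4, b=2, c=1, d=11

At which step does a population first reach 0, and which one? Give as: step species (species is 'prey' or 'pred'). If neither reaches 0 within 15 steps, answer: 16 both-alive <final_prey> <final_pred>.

Step 1: prey: 3+1-0=4; pred: 3+0-3=0
First extinction: pred at step 1

Answer: 1 pred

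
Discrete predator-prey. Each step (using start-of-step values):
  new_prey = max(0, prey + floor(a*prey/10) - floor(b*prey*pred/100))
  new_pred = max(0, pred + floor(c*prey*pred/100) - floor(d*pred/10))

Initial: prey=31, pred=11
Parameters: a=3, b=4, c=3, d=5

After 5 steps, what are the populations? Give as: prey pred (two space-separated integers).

Answer: 3 9

Derivation:
Step 1: prey: 31+9-13=27; pred: 11+10-5=16
Step 2: prey: 27+8-17=18; pred: 16+12-8=20
Step 3: prey: 18+5-14=9; pred: 20+10-10=20
Step 4: prey: 9+2-7=4; pred: 20+5-10=15
Step 5: prey: 4+1-2=3; pred: 15+1-7=9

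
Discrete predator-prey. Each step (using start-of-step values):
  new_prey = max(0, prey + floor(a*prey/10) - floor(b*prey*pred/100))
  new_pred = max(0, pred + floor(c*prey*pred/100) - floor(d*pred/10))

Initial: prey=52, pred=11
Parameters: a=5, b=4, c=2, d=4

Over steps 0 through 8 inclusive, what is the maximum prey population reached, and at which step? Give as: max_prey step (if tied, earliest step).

Step 1: prey: 52+26-22=56; pred: 11+11-4=18
Step 2: prey: 56+28-40=44; pred: 18+20-7=31
Step 3: prey: 44+22-54=12; pred: 31+27-12=46
Step 4: prey: 12+6-22=0; pred: 46+11-18=39
Step 5: prey: 0+0-0=0; pred: 39+0-15=24
Step 6: prey: 0+0-0=0; pred: 24+0-9=15
Step 7: prey: 0+0-0=0; pred: 15+0-6=9
Step 8: prey: 0+0-0=0; pred: 9+0-3=6
Max prey = 56 at step 1

Answer: 56 1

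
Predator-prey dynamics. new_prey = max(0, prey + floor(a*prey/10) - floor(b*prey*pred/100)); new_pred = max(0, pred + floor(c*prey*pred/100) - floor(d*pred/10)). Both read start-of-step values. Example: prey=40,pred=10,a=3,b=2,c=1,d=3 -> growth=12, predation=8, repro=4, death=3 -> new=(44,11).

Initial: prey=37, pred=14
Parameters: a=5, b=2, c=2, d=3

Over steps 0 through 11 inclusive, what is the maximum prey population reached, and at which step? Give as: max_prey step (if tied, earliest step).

Step 1: prey: 37+18-10=45; pred: 14+10-4=20
Step 2: prey: 45+22-18=49; pred: 20+18-6=32
Step 3: prey: 49+24-31=42; pred: 32+31-9=54
Step 4: prey: 42+21-45=18; pred: 54+45-16=83
Step 5: prey: 18+9-29=0; pred: 83+29-24=88
Step 6: prey: 0+0-0=0; pred: 88+0-26=62
Step 7: prey: 0+0-0=0; pred: 62+0-18=44
Step 8: prey: 0+0-0=0; pred: 44+0-13=31
Step 9: prey: 0+0-0=0; pred: 31+0-9=22
Step 10: prey: 0+0-0=0; pred: 22+0-6=16
Step 11: prey: 0+0-0=0; pred: 16+0-4=12
Max prey = 49 at step 2

Answer: 49 2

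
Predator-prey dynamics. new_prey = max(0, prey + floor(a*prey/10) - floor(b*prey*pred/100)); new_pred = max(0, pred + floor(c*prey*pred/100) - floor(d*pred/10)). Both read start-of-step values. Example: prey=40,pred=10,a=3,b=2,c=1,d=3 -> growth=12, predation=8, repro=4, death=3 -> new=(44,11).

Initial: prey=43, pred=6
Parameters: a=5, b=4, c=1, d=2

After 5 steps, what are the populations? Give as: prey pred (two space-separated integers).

Answer: 52 31

Derivation:
Step 1: prey: 43+21-10=54; pred: 6+2-1=7
Step 2: prey: 54+27-15=66; pred: 7+3-1=9
Step 3: prey: 66+33-23=76; pred: 9+5-1=13
Step 4: prey: 76+38-39=75; pred: 13+9-2=20
Step 5: prey: 75+37-60=52; pred: 20+15-4=31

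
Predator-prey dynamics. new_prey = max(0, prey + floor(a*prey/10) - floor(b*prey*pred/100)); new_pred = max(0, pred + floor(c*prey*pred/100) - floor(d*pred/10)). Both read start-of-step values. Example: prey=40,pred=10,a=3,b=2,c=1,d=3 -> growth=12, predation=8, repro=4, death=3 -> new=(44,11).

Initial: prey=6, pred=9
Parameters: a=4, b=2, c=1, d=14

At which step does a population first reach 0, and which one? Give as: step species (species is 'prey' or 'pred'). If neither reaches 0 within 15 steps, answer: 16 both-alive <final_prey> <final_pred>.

Step 1: prey: 6+2-1=7; pred: 9+0-12=0
First extinction: pred at step 1

Answer: 1 pred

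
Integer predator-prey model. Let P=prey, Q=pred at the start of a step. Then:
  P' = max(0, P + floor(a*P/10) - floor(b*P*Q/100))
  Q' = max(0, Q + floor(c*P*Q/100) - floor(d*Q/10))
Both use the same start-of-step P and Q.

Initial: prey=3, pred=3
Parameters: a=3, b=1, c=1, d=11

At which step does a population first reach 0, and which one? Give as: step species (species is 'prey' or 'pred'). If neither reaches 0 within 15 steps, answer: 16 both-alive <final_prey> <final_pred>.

Step 1: prey: 3+0-0=3; pred: 3+0-3=0
First extinction: pred at step 1

Answer: 1 pred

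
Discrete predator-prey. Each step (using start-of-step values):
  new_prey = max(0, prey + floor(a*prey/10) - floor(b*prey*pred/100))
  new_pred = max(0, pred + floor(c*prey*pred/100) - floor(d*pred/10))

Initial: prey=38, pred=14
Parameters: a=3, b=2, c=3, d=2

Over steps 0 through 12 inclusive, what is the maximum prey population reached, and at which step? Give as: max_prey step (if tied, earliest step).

Answer: 39 1

Derivation:
Step 1: prey: 38+11-10=39; pred: 14+15-2=27
Step 2: prey: 39+11-21=29; pred: 27+31-5=53
Step 3: prey: 29+8-30=7; pred: 53+46-10=89
Step 4: prey: 7+2-12=0; pred: 89+18-17=90
Step 5: prey: 0+0-0=0; pred: 90+0-18=72
Step 6: prey: 0+0-0=0; pred: 72+0-14=58
Step 7: prey: 0+0-0=0; pred: 58+0-11=47
Step 8: prey: 0+0-0=0; pred: 47+0-9=38
Step 9: prey: 0+0-0=0; pred: 38+0-7=31
Step 10: prey: 0+0-0=0; pred: 31+0-6=25
Step 11: prey: 0+0-0=0; pred: 25+0-5=20
Step 12: prey: 0+0-0=0; pred: 20+0-4=16
Max prey = 39 at step 1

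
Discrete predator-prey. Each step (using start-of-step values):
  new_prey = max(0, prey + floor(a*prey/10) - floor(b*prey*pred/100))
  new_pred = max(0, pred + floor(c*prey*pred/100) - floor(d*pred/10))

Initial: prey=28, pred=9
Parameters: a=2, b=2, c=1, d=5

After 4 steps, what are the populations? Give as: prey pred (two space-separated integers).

Step 1: prey: 28+5-5=28; pred: 9+2-4=7
Step 2: prey: 28+5-3=30; pred: 7+1-3=5
Step 3: prey: 30+6-3=33; pred: 5+1-2=4
Step 4: prey: 33+6-2=37; pred: 4+1-2=3

Answer: 37 3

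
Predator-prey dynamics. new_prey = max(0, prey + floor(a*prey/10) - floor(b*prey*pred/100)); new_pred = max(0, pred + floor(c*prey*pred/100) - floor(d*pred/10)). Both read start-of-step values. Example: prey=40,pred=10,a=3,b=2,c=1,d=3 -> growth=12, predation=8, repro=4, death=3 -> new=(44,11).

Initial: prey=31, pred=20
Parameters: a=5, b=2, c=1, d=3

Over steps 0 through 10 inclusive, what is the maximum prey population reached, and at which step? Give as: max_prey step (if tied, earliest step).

Answer: 48 5

Derivation:
Step 1: prey: 31+15-12=34; pred: 20+6-6=20
Step 2: prey: 34+17-13=38; pred: 20+6-6=20
Step 3: prey: 38+19-15=42; pred: 20+7-6=21
Step 4: prey: 42+21-17=46; pred: 21+8-6=23
Step 5: prey: 46+23-21=48; pred: 23+10-6=27
Step 6: prey: 48+24-25=47; pred: 27+12-8=31
Step 7: prey: 47+23-29=41; pred: 31+14-9=36
Step 8: prey: 41+20-29=32; pred: 36+14-10=40
Step 9: prey: 32+16-25=23; pred: 40+12-12=40
Step 10: prey: 23+11-18=16; pred: 40+9-12=37
Max prey = 48 at step 5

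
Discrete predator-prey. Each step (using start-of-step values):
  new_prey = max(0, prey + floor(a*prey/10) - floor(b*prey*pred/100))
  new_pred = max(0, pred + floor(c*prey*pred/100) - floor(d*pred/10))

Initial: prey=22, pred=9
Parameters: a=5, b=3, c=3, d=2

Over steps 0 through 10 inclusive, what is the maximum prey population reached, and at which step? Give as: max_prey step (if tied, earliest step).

Step 1: prey: 22+11-5=28; pred: 9+5-1=13
Step 2: prey: 28+14-10=32; pred: 13+10-2=21
Step 3: prey: 32+16-20=28; pred: 21+20-4=37
Step 4: prey: 28+14-31=11; pred: 37+31-7=61
Step 5: prey: 11+5-20=0; pred: 61+20-12=69
Step 6: prey: 0+0-0=0; pred: 69+0-13=56
Step 7: prey: 0+0-0=0; pred: 56+0-11=45
Step 8: prey: 0+0-0=0; pred: 45+0-9=36
Step 9: prey: 0+0-0=0; pred: 36+0-7=29
Step 10: prey: 0+0-0=0; pred: 29+0-5=24
Max prey = 32 at step 2

Answer: 32 2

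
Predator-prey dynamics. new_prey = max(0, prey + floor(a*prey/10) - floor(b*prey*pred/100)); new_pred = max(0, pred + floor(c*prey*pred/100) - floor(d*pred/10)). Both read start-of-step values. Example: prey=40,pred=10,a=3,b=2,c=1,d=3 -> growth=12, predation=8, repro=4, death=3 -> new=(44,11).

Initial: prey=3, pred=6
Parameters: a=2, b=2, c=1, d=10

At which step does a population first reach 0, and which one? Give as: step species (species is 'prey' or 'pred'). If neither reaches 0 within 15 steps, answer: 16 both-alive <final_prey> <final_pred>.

Answer: 1 pred

Derivation:
Step 1: prey: 3+0-0=3; pred: 6+0-6=0
First extinction: pred at step 1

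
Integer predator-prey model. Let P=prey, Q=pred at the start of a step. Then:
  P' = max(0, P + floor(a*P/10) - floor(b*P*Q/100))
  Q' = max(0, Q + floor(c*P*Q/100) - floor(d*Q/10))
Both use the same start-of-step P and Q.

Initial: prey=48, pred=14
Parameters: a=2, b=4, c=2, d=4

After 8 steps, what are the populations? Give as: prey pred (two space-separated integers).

Answer: 1 3

Derivation:
Step 1: prey: 48+9-26=31; pred: 14+13-5=22
Step 2: prey: 31+6-27=10; pred: 22+13-8=27
Step 3: prey: 10+2-10=2; pred: 27+5-10=22
Step 4: prey: 2+0-1=1; pred: 22+0-8=14
Step 5: prey: 1+0-0=1; pred: 14+0-5=9
Step 6: prey: 1+0-0=1; pred: 9+0-3=6
Step 7: prey: 1+0-0=1; pred: 6+0-2=4
Step 8: prey: 1+0-0=1; pred: 4+0-1=3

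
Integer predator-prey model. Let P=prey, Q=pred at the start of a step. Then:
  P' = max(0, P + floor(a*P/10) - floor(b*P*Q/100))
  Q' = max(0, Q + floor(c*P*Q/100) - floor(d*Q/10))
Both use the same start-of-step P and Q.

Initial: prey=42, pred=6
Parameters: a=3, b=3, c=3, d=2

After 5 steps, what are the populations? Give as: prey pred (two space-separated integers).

Step 1: prey: 42+12-7=47; pred: 6+7-1=12
Step 2: prey: 47+14-16=45; pred: 12+16-2=26
Step 3: prey: 45+13-35=23; pred: 26+35-5=56
Step 4: prey: 23+6-38=0; pred: 56+38-11=83
Step 5: prey: 0+0-0=0; pred: 83+0-16=67

Answer: 0 67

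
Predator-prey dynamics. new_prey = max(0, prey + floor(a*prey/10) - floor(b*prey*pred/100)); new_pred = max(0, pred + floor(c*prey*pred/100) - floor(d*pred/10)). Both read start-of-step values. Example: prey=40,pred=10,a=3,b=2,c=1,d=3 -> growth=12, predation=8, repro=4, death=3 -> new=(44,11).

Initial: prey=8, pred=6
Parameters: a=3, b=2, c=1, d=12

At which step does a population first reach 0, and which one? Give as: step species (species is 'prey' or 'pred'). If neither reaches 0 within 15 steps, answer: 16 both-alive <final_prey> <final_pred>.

Step 1: prey: 8+2-0=10; pred: 6+0-7=0
First extinction: pred at step 1

Answer: 1 pred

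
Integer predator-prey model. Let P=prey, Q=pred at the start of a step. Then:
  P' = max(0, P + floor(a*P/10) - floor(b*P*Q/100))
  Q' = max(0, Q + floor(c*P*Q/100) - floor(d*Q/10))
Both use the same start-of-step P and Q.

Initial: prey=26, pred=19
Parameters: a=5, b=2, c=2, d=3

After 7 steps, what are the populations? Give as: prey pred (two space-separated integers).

Answer: 2 40

Derivation:
Step 1: prey: 26+13-9=30; pred: 19+9-5=23
Step 2: prey: 30+15-13=32; pred: 23+13-6=30
Step 3: prey: 32+16-19=29; pred: 30+19-9=40
Step 4: prey: 29+14-23=20; pred: 40+23-12=51
Step 5: prey: 20+10-20=10; pred: 51+20-15=56
Step 6: prey: 10+5-11=4; pred: 56+11-16=51
Step 7: prey: 4+2-4=2; pred: 51+4-15=40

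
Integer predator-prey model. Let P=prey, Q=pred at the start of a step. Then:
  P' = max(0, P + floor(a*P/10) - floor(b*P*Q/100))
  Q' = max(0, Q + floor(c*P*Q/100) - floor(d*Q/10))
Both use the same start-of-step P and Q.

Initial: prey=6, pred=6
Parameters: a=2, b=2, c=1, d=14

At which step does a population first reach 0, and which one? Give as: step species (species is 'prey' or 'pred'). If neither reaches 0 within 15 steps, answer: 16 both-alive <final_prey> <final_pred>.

Step 1: prey: 6+1-0=7; pred: 6+0-8=0
First extinction: pred at step 1

Answer: 1 pred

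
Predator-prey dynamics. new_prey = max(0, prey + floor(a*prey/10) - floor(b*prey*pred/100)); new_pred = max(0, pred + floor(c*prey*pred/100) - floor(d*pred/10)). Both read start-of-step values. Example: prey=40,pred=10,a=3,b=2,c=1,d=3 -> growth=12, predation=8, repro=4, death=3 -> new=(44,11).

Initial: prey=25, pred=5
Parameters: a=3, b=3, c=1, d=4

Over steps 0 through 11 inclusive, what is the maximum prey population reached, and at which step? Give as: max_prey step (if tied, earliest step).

Step 1: prey: 25+7-3=29; pred: 5+1-2=4
Step 2: prey: 29+8-3=34; pred: 4+1-1=4
Step 3: prey: 34+10-4=40; pred: 4+1-1=4
Step 4: prey: 40+12-4=48; pred: 4+1-1=4
Step 5: prey: 48+14-5=57; pred: 4+1-1=4
Step 6: prey: 57+17-6=68; pred: 4+2-1=5
Step 7: prey: 68+20-10=78; pred: 5+3-2=6
Step 8: prey: 78+23-14=87; pred: 6+4-2=8
Step 9: prey: 87+26-20=93; pred: 8+6-3=11
Step 10: prey: 93+27-30=90; pred: 11+10-4=17
Step 11: prey: 90+27-45=72; pred: 17+15-6=26
Max prey = 93 at step 9

Answer: 93 9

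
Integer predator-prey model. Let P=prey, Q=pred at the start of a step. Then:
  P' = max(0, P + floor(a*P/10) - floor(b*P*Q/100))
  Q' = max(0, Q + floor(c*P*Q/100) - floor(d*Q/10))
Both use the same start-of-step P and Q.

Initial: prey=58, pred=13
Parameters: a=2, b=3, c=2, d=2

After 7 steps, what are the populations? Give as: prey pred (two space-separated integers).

Answer: 0 24

Derivation:
Step 1: prey: 58+11-22=47; pred: 13+15-2=26
Step 2: prey: 47+9-36=20; pred: 26+24-5=45
Step 3: prey: 20+4-27=0; pred: 45+18-9=54
Step 4: prey: 0+0-0=0; pred: 54+0-10=44
Step 5: prey: 0+0-0=0; pred: 44+0-8=36
Step 6: prey: 0+0-0=0; pred: 36+0-7=29
Step 7: prey: 0+0-0=0; pred: 29+0-5=24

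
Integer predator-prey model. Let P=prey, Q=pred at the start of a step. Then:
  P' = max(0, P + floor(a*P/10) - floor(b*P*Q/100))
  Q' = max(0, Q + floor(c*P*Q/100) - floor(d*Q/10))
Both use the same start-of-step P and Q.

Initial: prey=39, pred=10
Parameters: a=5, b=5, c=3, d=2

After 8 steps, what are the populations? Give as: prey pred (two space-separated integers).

Answer: 0 20

Derivation:
Step 1: prey: 39+19-19=39; pred: 10+11-2=19
Step 2: prey: 39+19-37=21; pred: 19+22-3=38
Step 3: prey: 21+10-39=0; pred: 38+23-7=54
Step 4: prey: 0+0-0=0; pred: 54+0-10=44
Step 5: prey: 0+0-0=0; pred: 44+0-8=36
Step 6: prey: 0+0-0=0; pred: 36+0-7=29
Step 7: prey: 0+0-0=0; pred: 29+0-5=24
Step 8: prey: 0+0-0=0; pred: 24+0-4=20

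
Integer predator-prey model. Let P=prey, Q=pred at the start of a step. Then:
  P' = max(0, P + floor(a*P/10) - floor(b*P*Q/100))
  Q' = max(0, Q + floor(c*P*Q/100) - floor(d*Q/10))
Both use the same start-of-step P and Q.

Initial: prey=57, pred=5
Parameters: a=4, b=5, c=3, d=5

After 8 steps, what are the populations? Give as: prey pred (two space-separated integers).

Step 1: prey: 57+22-14=65; pred: 5+8-2=11
Step 2: prey: 65+26-35=56; pred: 11+21-5=27
Step 3: prey: 56+22-75=3; pred: 27+45-13=59
Step 4: prey: 3+1-8=0; pred: 59+5-29=35
Step 5: prey: 0+0-0=0; pred: 35+0-17=18
Step 6: prey: 0+0-0=0; pred: 18+0-9=9
Step 7: prey: 0+0-0=0; pred: 9+0-4=5
Step 8: prey: 0+0-0=0; pred: 5+0-2=3

Answer: 0 3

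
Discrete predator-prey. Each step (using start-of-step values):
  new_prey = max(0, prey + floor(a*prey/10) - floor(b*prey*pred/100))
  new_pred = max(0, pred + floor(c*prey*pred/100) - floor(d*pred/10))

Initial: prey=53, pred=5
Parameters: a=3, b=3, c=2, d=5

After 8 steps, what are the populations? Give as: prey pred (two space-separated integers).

Answer: 0 7

Derivation:
Step 1: prey: 53+15-7=61; pred: 5+5-2=8
Step 2: prey: 61+18-14=65; pred: 8+9-4=13
Step 3: prey: 65+19-25=59; pred: 13+16-6=23
Step 4: prey: 59+17-40=36; pred: 23+27-11=39
Step 5: prey: 36+10-42=4; pred: 39+28-19=48
Step 6: prey: 4+1-5=0; pred: 48+3-24=27
Step 7: prey: 0+0-0=0; pred: 27+0-13=14
Step 8: prey: 0+0-0=0; pred: 14+0-7=7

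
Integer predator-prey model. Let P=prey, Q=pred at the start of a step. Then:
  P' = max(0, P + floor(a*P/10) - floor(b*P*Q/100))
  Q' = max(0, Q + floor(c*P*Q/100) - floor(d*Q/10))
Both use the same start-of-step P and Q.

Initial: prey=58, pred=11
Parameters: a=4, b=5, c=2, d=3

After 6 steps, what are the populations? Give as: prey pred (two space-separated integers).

Step 1: prey: 58+23-31=50; pred: 11+12-3=20
Step 2: prey: 50+20-50=20; pred: 20+20-6=34
Step 3: prey: 20+8-34=0; pred: 34+13-10=37
Step 4: prey: 0+0-0=0; pred: 37+0-11=26
Step 5: prey: 0+0-0=0; pred: 26+0-7=19
Step 6: prey: 0+0-0=0; pred: 19+0-5=14

Answer: 0 14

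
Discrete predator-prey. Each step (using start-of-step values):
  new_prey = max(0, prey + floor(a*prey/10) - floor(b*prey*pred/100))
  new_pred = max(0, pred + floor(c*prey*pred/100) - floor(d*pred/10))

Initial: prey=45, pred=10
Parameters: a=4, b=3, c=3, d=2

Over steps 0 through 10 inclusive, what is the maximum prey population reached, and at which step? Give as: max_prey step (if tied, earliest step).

Step 1: prey: 45+18-13=50; pred: 10+13-2=21
Step 2: prey: 50+20-31=39; pred: 21+31-4=48
Step 3: prey: 39+15-56=0; pred: 48+56-9=95
Step 4: prey: 0+0-0=0; pred: 95+0-19=76
Step 5: prey: 0+0-0=0; pred: 76+0-15=61
Step 6: prey: 0+0-0=0; pred: 61+0-12=49
Step 7: prey: 0+0-0=0; pred: 49+0-9=40
Step 8: prey: 0+0-0=0; pred: 40+0-8=32
Step 9: prey: 0+0-0=0; pred: 32+0-6=26
Step 10: prey: 0+0-0=0; pred: 26+0-5=21
Max prey = 50 at step 1

Answer: 50 1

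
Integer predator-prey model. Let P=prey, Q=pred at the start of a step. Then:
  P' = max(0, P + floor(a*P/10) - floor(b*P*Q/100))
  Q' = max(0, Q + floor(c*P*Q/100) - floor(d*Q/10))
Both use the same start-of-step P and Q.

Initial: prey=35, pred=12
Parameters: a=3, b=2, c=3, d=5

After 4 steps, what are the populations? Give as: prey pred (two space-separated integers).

Answer: 11 55

Derivation:
Step 1: prey: 35+10-8=37; pred: 12+12-6=18
Step 2: prey: 37+11-13=35; pred: 18+19-9=28
Step 3: prey: 35+10-19=26; pred: 28+29-14=43
Step 4: prey: 26+7-22=11; pred: 43+33-21=55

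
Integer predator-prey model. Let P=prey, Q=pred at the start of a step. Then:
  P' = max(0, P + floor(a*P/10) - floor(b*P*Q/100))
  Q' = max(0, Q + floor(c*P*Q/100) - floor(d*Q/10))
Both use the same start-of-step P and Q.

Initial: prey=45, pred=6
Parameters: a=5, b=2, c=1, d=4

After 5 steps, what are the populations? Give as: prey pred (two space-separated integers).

Answer: 168 40

Derivation:
Step 1: prey: 45+22-5=62; pred: 6+2-2=6
Step 2: prey: 62+31-7=86; pred: 6+3-2=7
Step 3: prey: 86+43-12=117; pred: 7+6-2=11
Step 4: prey: 117+58-25=150; pred: 11+12-4=19
Step 5: prey: 150+75-57=168; pred: 19+28-7=40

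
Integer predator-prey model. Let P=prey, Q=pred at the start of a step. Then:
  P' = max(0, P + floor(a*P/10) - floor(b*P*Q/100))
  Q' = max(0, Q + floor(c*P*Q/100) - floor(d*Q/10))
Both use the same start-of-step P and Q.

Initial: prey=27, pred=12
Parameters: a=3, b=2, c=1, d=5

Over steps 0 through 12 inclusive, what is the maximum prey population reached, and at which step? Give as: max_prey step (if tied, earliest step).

Answer: 112 10

Derivation:
Step 1: prey: 27+8-6=29; pred: 12+3-6=9
Step 2: prey: 29+8-5=32; pred: 9+2-4=7
Step 3: prey: 32+9-4=37; pred: 7+2-3=6
Step 4: prey: 37+11-4=44; pred: 6+2-3=5
Step 5: prey: 44+13-4=53; pred: 5+2-2=5
Step 6: prey: 53+15-5=63; pred: 5+2-2=5
Step 7: prey: 63+18-6=75; pred: 5+3-2=6
Step 8: prey: 75+22-9=88; pred: 6+4-3=7
Step 9: prey: 88+26-12=102; pred: 7+6-3=10
Step 10: prey: 102+30-20=112; pred: 10+10-5=15
Step 11: prey: 112+33-33=112; pred: 15+16-7=24
Step 12: prey: 112+33-53=92; pred: 24+26-12=38
Max prey = 112 at step 10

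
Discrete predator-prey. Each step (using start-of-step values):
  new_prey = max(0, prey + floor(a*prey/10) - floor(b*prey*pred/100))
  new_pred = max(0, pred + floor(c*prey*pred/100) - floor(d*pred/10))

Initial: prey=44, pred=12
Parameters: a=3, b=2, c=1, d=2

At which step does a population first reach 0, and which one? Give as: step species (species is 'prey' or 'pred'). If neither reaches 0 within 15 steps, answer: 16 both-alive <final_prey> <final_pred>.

Step 1: prey: 44+13-10=47; pred: 12+5-2=15
Step 2: prey: 47+14-14=47; pred: 15+7-3=19
Step 3: prey: 47+14-17=44; pred: 19+8-3=24
Step 4: prey: 44+13-21=36; pred: 24+10-4=30
Step 5: prey: 36+10-21=25; pred: 30+10-6=34
Step 6: prey: 25+7-17=15; pred: 34+8-6=36
Step 7: prey: 15+4-10=9; pred: 36+5-7=34
Step 8: prey: 9+2-6=5; pred: 34+3-6=31
Step 9: prey: 5+1-3=3; pred: 31+1-6=26
Step 10: prey: 3+0-1=2; pred: 26+0-5=21
Step 11: prey: 2+0-0=2; pred: 21+0-4=17
Step 12: prey: 2+0-0=2; pred: 17+0-3=14
Step 13: prey: 2+0-0=2; pred: 14+0-2=12
Step 14: prey: 2+0-0=2; pred: 12+0-2=10
Step 15: prey: 2+0-0=2; pred: 10+0-2=8
No extinction within 15 steps

Answer: 16 both-alive 2 8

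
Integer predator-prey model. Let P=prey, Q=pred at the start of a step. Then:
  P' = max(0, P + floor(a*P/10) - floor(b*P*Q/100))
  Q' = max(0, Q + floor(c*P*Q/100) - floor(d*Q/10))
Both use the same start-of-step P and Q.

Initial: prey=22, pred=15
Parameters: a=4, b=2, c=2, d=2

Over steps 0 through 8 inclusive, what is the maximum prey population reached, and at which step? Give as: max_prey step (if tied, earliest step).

Answer: 25 2

Derivation:
Step 1: prey: 22+8-6=24; pred: 15+6-3=18
Step 2: prey: 24+9-8=25; pred: 18+8-3=23
Step 3: prey: 25+10-11=24; pred: 23+11-4=30
Step 4: prey: 24+9-14=19; pred: 30+14-6=38
Step 5: prey: 19+7-14=12; pred: 38+14-7=45
Step 6: prey: 12+4-10=6; pred: 45+10-9=46
Step 7: prey: 6+2-5=3; pred: 46+5-9=42
Step 8: prey: 3+1-2=2; pred: 42+2-8=36
Max prey = 25 at step 2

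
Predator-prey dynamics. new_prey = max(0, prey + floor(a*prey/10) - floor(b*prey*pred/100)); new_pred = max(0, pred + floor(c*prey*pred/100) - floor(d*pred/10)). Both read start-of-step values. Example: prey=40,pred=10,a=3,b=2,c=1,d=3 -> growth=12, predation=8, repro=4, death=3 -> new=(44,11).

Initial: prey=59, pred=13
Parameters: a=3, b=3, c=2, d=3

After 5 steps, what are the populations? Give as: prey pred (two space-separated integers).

Step 1: prey: 59+17-23=53; pred: 13+15-3=25
Step 2: prey: 53+15-39=29; pred: 25+26-7=44
Step 3: prey: 29+8-38=0; pred: 44+25-13=56
Step 4: prey: 0+0-0=0; pred: 56+0-16=40
Step 5: prey: 0+0-0=0; pred: 40+0-12=28

Answer: 0 28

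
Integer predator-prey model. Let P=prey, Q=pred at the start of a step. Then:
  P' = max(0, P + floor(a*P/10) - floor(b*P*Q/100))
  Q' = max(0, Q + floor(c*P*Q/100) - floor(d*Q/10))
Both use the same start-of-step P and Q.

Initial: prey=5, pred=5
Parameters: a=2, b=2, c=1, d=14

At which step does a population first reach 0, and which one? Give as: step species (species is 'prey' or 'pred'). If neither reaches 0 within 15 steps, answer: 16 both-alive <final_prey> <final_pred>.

Answer: 1 pred

Derivation:
Step 1: prey: 5+1-0=6; pred: 5+0-7=0
First extinction: pred at step 1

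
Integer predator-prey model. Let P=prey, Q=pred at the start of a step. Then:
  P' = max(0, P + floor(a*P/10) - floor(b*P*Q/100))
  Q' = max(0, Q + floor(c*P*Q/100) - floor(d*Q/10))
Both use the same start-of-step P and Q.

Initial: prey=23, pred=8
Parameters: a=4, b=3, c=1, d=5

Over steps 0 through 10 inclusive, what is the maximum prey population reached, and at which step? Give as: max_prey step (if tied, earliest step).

Step 1: prey: 23+9-5=27; pred: 8+1-4=5
Step 2: prey: 27+10-4=33; pred: 5+1-2=4
Step 3: prey: 33+13-3=43; pred: 4+1-2=3
Step 4: prey: 43+17-3=57; pred: 3+1-1=3
Step 5: prey: 57+22-5=74; pred: 3+1-1=3
Step 6: prey: 74+29-6=97; pred: 3+2-1=4
Step 7: prey: 97+38-11=124; pred: 4+3-2=5
Step 8: prey: 124+49-18=155; pred: 5+6-2=9
Step 9: prey: 155+62-41=176; pred: 9+13-4=18
Step 10: prey: 176+70-95=151; pred: 18+31-9=40
Max prey = 176 at step 9

Answer: 176 9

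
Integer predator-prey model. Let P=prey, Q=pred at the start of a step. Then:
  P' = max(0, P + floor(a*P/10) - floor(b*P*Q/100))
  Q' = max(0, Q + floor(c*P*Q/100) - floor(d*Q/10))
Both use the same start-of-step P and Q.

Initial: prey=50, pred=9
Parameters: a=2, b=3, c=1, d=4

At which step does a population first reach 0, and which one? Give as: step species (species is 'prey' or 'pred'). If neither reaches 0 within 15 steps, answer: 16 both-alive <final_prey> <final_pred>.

Step 1: prey: 50+10-13=47; pred: 9+4-3=10
Step 2: prey: 47+9-14=42; pred: 10+4-4=10
Step 3: prey: 42+8-12=38; pred: 10+4-4=10
Step 4: prey: 38+7-11=34; pred: 10+3-4=9
Step 5: prey: 34+6-9=31; pred: 9+3-3=9
Step 6: prey: 31+6-8=29; pred: 9+2-3=8
Step 7: prey: 29+5-6=28; pred: 8+2-3=7
Step 8: prey: 28+5-5=28; pred: 7+1-2=6
Step 9: prey: 28+5-5=28; pred: 6+1-2=5
Step 10: prey: 28+5-4=29; pred: 5+1-2=4
Step 11: prey: 29+5-3=31; pred: 4+1-1=4
Step 12: prey: 31+6-3=34; pred: 4+1-1=4
Step 13: prey: 34+6-4=36; pred: 4+1-1=4
Step 14: prey: 36+7-4=39; pred: 4+1-1=4
Step 15: prey: 39+7-4=42; pred: 4+1-1=4
No extinction within 15 steps

Answer: 16 both-alive 42 4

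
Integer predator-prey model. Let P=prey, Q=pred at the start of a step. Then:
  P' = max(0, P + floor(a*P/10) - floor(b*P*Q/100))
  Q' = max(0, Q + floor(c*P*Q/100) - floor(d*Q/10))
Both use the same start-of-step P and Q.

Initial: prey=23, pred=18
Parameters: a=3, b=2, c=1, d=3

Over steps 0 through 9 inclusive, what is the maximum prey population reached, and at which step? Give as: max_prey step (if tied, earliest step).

Step 1: prey: 23+6-8=21; pred: 18+4-5=17
Step 2: prey: 21+6-7=20; pred: 17+3-5=15
Step 3: prey: 20+6-6=20; pred: 15+3-4=14
Step 4: prey: 20+6-5=21; pred: 14+2-4=12
Step 5: prey: 21+6-5=22; pred: 12+2-3=11
Step 6: prey: 22+6-4=24; pred: 11+2-3=10
Step 7: prey: 24+7-4=27; pred: 10+2-3=9
Step 8: prey: 27+8-4=31; pred: 9+2-2=9
Step 9: prey: 31+9-5=35; pred: 9+2-2=9
Max prey = 35 at step 9

Answer: 35 9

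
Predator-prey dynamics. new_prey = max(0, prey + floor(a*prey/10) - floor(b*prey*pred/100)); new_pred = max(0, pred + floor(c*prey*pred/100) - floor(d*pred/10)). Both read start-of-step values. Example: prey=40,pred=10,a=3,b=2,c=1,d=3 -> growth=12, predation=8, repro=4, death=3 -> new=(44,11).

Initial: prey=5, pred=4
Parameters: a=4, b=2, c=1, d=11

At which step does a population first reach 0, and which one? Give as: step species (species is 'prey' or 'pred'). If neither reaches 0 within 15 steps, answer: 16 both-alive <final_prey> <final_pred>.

Answer: 1 pred

Derivation:
Step 1: prey: 5+2-0=7; pred: 4+0-4=0
First extinction: pred at step 1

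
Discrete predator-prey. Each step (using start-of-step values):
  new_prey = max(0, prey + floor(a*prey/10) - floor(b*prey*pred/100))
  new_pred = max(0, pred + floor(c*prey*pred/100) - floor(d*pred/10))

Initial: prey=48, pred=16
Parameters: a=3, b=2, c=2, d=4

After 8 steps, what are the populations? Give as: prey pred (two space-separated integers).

Answer: 1 9

Derivation:
Step 1: prey: 48+14-15=47; pred: 16+15-6=25
Step 2: prey: 47+14-23=38; pred: 25+23-10=38
Step 3: prey: 38+11-28=21; pred: 38+28-15=51
Step 4: prey: 21+6-21=6; pred: 51+21-20=52
Step 5: prey: 6+1-6=1; pred: 52+6-20=38
Step 6: prey: 1+0-0=1; pred: 38+0-15=23
Step 7: prey: 1+0-0=1; pred: 23+0-9=14
Step 8: prey: 1+0-0=1; pred: 14+0-5=9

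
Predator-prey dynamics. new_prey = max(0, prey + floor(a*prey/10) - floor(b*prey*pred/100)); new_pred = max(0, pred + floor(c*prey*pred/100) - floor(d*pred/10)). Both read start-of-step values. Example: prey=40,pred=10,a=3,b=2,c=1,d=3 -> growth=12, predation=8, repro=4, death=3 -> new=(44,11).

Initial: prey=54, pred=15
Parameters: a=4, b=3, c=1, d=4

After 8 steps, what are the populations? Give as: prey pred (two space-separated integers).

Answer: 23 10

Derivation:
Step 1: prey: 54+21-24=51; pred: 15+8-6=17
Step 2: prey: 51+20-26=45; pred: 17+8-6=19
Step 3: prey: 45+18-25=38; pred: 19+8-7=20
Step 4: prey: 38+15-22=31; pred: 20+7-8=19
Step 5: prey: 31+12-17=26; pred: 19+5-7=17
Step 6: prey: 26+10-13=23; pred: 17+4-6=15
Step 7: prey: 23+9-10=22; pred: 15+3-6=12
Step 8: prey: 22+8-7=23; pred: 12+2-4=10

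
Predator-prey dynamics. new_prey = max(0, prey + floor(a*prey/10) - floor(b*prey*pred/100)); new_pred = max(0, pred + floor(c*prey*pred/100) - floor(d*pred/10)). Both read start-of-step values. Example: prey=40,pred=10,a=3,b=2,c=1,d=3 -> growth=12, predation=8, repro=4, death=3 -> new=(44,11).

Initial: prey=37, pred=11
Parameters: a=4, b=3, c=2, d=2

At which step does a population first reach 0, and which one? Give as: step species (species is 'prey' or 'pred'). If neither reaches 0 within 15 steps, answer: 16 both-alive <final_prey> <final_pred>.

Answer: 5 prey

Derivation:
Step 1: prey: 37+14-12=39; pred: 11+8-2=17
Step 2: prey: 39+15-19=35; pred: 17+13-3=27
Step 3: prey: 35+14-28=21; pred: 27+18-5=40
Step 4: prey: 21+8-25=4; pred: 40+16-8=48
Step 5: prey: 4+1-5=0; pred: 48+3-9=42
First extinction: prey at step 5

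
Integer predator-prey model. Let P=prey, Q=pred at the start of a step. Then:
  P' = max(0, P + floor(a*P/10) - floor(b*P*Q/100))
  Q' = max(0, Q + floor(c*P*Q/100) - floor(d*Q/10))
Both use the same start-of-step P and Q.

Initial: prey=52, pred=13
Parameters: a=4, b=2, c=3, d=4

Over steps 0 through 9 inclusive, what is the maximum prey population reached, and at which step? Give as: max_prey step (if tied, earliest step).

Step 1: prey: 52+20-13=59; pred: 13+20-5=28
Step 2: prey: 59+23-33=49; pred: 28+49-11=66
Step 3: prey: 49+19-64=4; pred: 66+97-26=137
Step 4: prey: 4+1-10=0; pred: 137+16-54=99
Step 5: prey: 0+0-0=0; pred: 99+0-39=60
Step 6: prey: 0+0-0=0; pred: 60+0-24=36
Step 7: prey: 0+0-0=0; pred: 36+0-14=22
Step 8: prey: 0+0-0=0; pred: 22+0-8=14
Step 9: prey: 0+0-0=0; pred: 14+0-5=9
Max prey = 59 at step 1

Answer: 59 1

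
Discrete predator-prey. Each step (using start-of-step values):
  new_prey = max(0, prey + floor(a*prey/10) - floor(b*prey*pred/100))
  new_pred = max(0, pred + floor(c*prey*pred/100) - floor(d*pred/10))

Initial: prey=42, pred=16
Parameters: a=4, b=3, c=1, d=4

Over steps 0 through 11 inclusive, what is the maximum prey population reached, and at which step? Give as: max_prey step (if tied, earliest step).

Answer: 57 11

Derivation:
Step 1: prey: 42+16-20=38; pred: 16+6-6=16
Step 2: prey: 38+15-18=35; pred: 16+6-6=16
Step 3: prey: 35+14-16=33; pred: 16+5-6=15
Step 4: prey: 33+13-14=32; pred: 15+4-6=13
Step 5: prey: 32+12-12=32; pred: 13+4-5=12
Step 6: prey: 32+12-11=33; pred: 12+3-4=11
Step 7: prey: 33+13-10=36; pred: 11+3-4=10
Step 8: prey: 36+14-10=40; pred: 10+3-4=9
Step 9: prey: 40+16-10=46; pred: 9+3-3=9
Step 10: prey: 46+18-12=52; pred: 9+4-3=10
Step 11: prey: 52+20-15=57; pred: 10+5-4=11
Max prey = 57 at step 11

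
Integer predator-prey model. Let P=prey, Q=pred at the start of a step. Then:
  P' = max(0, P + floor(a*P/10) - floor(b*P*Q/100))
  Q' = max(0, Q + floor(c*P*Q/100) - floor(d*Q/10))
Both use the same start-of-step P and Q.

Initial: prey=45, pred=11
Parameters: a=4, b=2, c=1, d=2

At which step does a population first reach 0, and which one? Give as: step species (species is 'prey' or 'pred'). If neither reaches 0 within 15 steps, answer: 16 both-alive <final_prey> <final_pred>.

Step 1: prey: 45+18-9=54; pred: 11+4-2=13
Step 2: prey: 54+21-14=61; pred: 13+7-2=18
Step 3: prey: 61+24-21=64; pred: 18+10-3=25
Step 4: prey: 64+25-32=57; pred: 25+16-5=36
Step 5: prey: 57+22-41=38; pred: 36+20-7=49
Step 6: prey: 38+15-37=16; pred: 49+18-9=58
Step 7: prey: 16+6-18=4; pred: 58+9-11=56
Step 8: prey: 4+1-4=1; pred: 56+2-11=47
Step 9: prey: 1+0-0=1; pred: 47+0-9=38
Step 10: prey: 1+0-0=1; pred: 38+0-7=31
Step 11: prey: 1+0-0=1; pred: 31+0-6=25
Step 12: prey: 1+0-0=1; pred: 25+0-5=20
Step 13: prey: 1+0-0=1; pred: 20+0-4=16
Step 14: prey: 1+0-0=1; pred: 16+0-3=13
Step 15: prey: 1+0-0=1; pred: 13+0-2=11
No extinction within 15 steps

Answer: 16 both-alive 1 11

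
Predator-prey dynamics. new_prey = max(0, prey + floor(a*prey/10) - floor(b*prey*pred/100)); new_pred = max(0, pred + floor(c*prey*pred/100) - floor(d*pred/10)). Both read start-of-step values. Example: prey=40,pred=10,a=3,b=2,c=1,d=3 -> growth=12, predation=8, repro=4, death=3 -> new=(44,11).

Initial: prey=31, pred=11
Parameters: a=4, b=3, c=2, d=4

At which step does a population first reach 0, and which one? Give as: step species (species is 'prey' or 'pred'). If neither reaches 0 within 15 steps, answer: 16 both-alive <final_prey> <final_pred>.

Step 1: prey: 31+12-10=33; pred: 11+6-4=13
Step 2: prey: 33+13-12=34; pred: 13+8-5=16
Step 3: prey: 34+13-16=31; pred: 16+10-6=20
Step 4: prey: 31+12-18=25; pred: 20+12-8=24
Step 5: prey: 25+10-18=17; pred: 24+12-9=27
Step 6: prey: 17+6-13=10; pred: 27+9-10=26
Step 7: prey: 10+4-7=7; pred: 26+5-10=21
Step 8: prey: 7+2-4=5; pred: 21+2-8=15
Step 9: prey: 5+2-2=5; pred: 15+1-6=10
Step 10: prey: 5+2-1=6; pred: 10+1-4=7
Step 11: prey: 6+2-1=7; pred: 7+0-2=5
Step 12: prey: 7+2-1=8; pred: 5+0-2=3
Step 13: prey: 8+3-0=11; pred: 3+0-1=2
Step 14: prey: 11+4-0=15; pred: 2+0-0=2
Step 15: prey: 15+6-0=21; pred: 2+0-0=2
No extinction within 15 steps

Answer: 16 both-alive 21 2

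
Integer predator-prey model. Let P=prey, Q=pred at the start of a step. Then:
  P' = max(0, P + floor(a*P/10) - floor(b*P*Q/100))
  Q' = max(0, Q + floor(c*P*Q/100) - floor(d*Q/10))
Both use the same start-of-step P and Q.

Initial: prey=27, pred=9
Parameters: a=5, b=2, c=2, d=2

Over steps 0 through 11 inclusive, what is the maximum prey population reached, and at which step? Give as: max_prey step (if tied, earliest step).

Step 1: prey: 27+13-4=36; pred: 9+4-1=12
Step 2: prey: 36+18-8=46; pred: 12+8-2=18
Step 3: prey: 46+23-16=53; pred: 18+16-3=31
Step 4: prey: 53+26-32=47; pred: 31+32-6=57
Step 5: prey: 47+23-53=17; pred: 57+53-11=99
Step 6: prey: 17+8-33=0; pred: 99+33-19=113
Step 7: prey: 0+0-0=0; pred: 113+0-22=91
Step 8: prey: 0+0-0=0; pred: 91+0-18=73
Step 9: prey: 0+0-0=0; pred: 73+0-14=59
Step 10: prey: 0+0-0=0; pred: 59+0-11=48
Step 11: prey: 0+0-0=0; pred: 48+0-9=39
Max prey = 53 at step 3

Answer: 53 3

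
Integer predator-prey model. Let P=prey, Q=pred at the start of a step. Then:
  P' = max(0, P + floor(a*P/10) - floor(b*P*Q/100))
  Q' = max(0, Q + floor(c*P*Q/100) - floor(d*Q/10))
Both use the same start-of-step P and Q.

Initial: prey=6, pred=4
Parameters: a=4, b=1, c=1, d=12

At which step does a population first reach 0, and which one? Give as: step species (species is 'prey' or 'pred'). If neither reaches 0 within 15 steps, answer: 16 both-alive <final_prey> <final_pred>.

Answer: 1 pred

Derivation:
Step 1: prey: 6+2-0=8; pred: 4+0-4=0
First extinction: pred at step 1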